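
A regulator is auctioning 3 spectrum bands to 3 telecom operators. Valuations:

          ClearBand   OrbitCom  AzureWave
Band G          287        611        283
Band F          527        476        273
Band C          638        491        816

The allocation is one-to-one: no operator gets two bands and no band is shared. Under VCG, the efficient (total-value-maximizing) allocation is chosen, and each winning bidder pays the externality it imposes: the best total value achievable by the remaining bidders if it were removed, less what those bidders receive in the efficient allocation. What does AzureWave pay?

Efficient allocation: ClearBand→Band F ($527M), OrbitCom→Band G ($611M), AzureWave→Band C ($816M); total welfare W = $1954M.
AzureWave receives Band C at value $816M, so the others get W − 816 = $1138M.
Without AzureWave: best allocation of the remaining 2 bidders over all 3 bands is ClearBand→Band C ($638M), OrbitCom→Band G ($611M), total $1249M.
VCG payment = (others' best without AzureWave) − (others' welfare with AzureWave) = 1249 − 1138 = $111M.

AzureWave pays $111M.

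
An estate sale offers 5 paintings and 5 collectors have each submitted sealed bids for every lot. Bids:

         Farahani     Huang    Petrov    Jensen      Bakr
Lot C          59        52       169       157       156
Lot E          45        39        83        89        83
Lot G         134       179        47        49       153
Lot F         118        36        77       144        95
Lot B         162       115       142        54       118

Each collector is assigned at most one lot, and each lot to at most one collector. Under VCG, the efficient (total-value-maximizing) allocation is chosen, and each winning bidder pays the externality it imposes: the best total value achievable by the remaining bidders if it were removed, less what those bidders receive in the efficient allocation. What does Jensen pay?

Efficient allocation: Farahani→Lot B ($162), Huang→Lot G ($179), Petrov→Lot C ($169), Jensen→Lot F ($144), Bakr→Lot E ($83); total welfare W = $737.
Jensen receives Lot F at value $144, so the others get W − 144 = $593.
Without Jensen: best allocation of the remaining 4 bidders over all 5 lots is Farahani→Lot B ($162), Huang→Lot G ($179), Petrov→Lot C ($169), Bakr→Lot F ($95), total $605.
VCG payment = (others' best without Jensen) − (others' welfare with Jensen) = 605 − 593 = $12.

Jensen pays $12.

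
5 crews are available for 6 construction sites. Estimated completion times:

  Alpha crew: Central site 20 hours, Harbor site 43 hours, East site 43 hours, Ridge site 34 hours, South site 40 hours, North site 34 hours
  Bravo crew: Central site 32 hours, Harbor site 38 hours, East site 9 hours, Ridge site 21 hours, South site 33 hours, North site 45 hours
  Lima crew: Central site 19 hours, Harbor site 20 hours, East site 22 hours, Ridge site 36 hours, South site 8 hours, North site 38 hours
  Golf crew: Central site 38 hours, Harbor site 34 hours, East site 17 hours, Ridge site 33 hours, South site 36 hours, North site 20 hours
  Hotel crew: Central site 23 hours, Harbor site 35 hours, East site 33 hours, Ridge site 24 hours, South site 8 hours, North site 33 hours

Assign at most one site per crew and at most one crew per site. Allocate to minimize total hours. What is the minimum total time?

Optimal: Alpha crew→Central site (20 hours), Bravo crew→East site (9 hours), Lima crew→Harbor site (20 hours), Golf crew→North site (20 hours), Hotel crew→South site (8 hours) — total 20+9+20+20+8 = 77 hours.
Column-greedy (each site in turn goes to its cheapest remaining crew) gives 126 hours, worse by 49.

Minimum total: 77 hours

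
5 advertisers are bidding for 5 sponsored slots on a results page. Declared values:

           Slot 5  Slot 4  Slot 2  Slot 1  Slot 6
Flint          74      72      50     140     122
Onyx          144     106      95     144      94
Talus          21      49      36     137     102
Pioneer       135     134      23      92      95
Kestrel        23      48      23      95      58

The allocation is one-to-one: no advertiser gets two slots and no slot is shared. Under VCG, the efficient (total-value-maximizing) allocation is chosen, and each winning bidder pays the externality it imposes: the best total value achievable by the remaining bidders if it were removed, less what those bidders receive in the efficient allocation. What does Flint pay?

Efficient allocation: Flint→Slot 6 ($122), Onyx→Slot 5 ($144), Talus→Slot 1 ($137), Pioneer→Slot 4 ($134), Kestrel→Slot 2 ($23); total welfare W = $560.
Flint receives Slot 6 at value $122, so the others get W − 122 = $438.
Without Flint: best allocation of the remaining 4 bidders over all 5 slots is Onyx→Slot 5 ($144), Talus→Slot 6 ($102), Pioneer→Slot 4 ($134), Kestrel→Slot 1 ($95), total $475.
VCG payment = (others' best without Flint) − (others' welfare with Flint) = 475 − 438 = $37.

Flint pays $37.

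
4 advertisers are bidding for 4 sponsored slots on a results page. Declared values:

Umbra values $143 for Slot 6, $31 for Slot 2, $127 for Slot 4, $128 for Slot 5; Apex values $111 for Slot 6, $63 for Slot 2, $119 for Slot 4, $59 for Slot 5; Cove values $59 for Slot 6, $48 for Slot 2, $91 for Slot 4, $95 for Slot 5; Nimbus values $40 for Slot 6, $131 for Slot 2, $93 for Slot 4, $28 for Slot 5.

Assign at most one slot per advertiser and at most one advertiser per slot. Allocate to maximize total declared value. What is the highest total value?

This is a one-to-one assignment (maximum-weight bipartite matching).
Optimal: Umbra→Slot 6 ($143), Apex→Slot 4 ($119), Cove→Slot 5 ($95), Nimbus→Slot 2 ($131) — total 143+119+95+131 = $488.
Checked against all permutations: $488 is optimal.

Maximum total: $488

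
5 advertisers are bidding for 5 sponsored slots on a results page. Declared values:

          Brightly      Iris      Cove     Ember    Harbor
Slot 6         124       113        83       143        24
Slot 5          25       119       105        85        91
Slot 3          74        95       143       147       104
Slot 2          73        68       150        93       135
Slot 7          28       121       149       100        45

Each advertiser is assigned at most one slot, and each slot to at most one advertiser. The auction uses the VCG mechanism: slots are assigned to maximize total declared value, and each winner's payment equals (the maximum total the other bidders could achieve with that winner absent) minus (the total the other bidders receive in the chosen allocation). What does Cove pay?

Efficient allocation: Brightly→Slot 6 ($124), Iris→Slot 5 ($119), Cove→Slot 7 ($149), Ember→Slot 3 ($147), Harbor→Slot 2 ($135); total welfare W = $674.
Cove receives Slot 7 at value $149, so the others get W − 149 = $525.
Without Cove: best allocation of the remaining 4 bidders over all 5 slots is Brightly→Slot 6 ($124), Iris→Slot 7 ($121), Ember→Slot 3 ($147), Harbor→Slot 2 ($135), total $527.
VCG payment = (others' best without Cove) − (others' welfare with Cove) = 527 − 525 = $2.

Cove pays $2.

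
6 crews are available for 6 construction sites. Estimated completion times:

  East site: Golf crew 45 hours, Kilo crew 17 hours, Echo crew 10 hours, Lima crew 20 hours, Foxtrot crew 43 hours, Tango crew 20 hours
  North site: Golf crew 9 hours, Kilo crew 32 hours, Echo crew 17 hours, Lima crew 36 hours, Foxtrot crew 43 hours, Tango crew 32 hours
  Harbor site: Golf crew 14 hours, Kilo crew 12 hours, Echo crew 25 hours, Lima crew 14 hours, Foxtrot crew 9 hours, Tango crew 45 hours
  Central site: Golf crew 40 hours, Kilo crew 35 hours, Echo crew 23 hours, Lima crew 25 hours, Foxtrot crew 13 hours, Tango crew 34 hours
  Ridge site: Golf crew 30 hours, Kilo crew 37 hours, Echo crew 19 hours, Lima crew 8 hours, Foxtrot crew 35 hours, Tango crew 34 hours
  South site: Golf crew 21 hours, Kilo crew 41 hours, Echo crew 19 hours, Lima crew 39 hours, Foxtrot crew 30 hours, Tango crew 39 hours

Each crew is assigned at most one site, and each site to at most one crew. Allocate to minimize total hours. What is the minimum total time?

Min total: 81 hours

Optimal: Golf crew→North site (9 hours), Kilo crew→Harbor site (12 hours), Echo crew→South site (19 hours), Lima crew→Ridge site (8 hours), Foxtrot crew→Central site (13 hours), Tango crew→East site (20 hours) — total 9+12+19+8+13+20 = 81 hours.
Column-greedy (each site in turn goes to its cheapest remaining crew) gives 128 hours, worse by 47.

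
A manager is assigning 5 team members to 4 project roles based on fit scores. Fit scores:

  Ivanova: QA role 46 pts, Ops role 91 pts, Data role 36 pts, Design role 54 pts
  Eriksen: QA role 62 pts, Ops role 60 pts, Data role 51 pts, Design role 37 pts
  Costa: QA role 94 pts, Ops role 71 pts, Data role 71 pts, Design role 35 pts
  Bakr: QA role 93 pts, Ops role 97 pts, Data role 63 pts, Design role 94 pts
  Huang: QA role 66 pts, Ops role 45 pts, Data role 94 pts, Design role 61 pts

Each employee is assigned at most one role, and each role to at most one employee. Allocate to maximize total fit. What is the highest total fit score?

Maximum total: 373 pts

This is the linear assignment problem.
Optimal: Costa→QA role (94 pts), Ivanova→Ops role (91 pts), Huang→Data role (94 pts), Bakr→Design role (94 pts) — total 94+91+94+94 = 373 pts.
Max-entry greedy (repeatedly take the single best remaining cell) gives 339 pts, worse by 34.
Next-best assignment: Costa→QA role, Eriksen→Ops role, Huang→Data role, Bakr→Design role = 342 pts.
Swapping Ivanova↔Huang (Ivanova→Data role 36 pts, Huang→Ops role 45 pts) loses 104.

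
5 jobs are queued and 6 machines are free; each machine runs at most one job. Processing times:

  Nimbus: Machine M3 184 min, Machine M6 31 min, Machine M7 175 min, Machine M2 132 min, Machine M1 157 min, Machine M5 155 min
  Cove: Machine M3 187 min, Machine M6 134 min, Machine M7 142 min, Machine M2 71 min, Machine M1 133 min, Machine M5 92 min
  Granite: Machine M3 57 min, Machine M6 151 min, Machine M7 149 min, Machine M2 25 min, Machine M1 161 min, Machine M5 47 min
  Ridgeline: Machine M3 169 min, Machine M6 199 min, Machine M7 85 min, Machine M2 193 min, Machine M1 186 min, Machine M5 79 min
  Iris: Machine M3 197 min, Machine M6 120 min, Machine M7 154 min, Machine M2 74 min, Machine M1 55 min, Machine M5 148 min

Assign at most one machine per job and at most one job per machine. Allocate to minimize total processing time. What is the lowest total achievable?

Minimum total: 288 min

Optimal: Nimbus→Machine M6 (31 min), Cove→Machine M5 (92 min), Granite→Machine M2 (25 min), Ridgeline→Machine M7 (85 min), Iris→Machine M1 (55 min) — total 31+92+25+85+55 = 288 min.
Column-greedy (each machine in turn goes to its cheapest remaining job) gives 299 min, worse by 11.
Next-best assignment: Nimbus→Machine M6, Cove→Machine M2, Granite→Machine M5, Ridgeline→Machine M7, Iris→Machine M1 = 289 min.
Checked against all permutations: 288 min is optimal.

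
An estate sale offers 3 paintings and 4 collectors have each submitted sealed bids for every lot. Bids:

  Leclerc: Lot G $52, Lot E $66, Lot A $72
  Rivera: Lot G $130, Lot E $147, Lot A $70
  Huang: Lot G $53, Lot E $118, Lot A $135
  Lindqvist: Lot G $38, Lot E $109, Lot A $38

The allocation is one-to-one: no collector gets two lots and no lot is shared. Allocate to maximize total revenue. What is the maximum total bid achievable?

Treat this as an assignment problem: match each collector to one lot.
Optimal: Rivera→Lot G ($130), Lindqvist→Lot E ($109), Huang→Lot A ($135) — total 130+109+135 = $374.
Max-entry greedy (repeatedly take the single best remaining cell) gives $334, worse by 40.
Next-best assignment: Leclerc→Lot G, Rivera→Lot E, Huang→Lot A = $334.

Max total: $374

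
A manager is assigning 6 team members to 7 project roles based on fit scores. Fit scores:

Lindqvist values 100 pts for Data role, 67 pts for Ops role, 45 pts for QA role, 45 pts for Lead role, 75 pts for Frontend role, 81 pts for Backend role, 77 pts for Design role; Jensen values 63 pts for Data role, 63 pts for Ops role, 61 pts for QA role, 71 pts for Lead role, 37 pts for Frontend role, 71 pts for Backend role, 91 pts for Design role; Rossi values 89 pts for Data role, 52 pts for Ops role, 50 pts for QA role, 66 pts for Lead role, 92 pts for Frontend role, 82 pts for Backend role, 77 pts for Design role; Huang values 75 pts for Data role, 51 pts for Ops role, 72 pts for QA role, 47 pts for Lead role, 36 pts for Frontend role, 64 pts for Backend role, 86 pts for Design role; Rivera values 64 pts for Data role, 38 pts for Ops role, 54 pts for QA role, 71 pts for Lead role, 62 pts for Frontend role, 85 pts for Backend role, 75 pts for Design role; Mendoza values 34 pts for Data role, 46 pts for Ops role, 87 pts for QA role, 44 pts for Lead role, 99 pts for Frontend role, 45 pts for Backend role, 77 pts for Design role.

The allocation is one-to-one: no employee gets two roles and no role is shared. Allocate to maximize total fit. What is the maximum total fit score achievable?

Maximum total: 521 pts

Optimal: Lindqvist→Data role (100 pts), Jensen→Lead role (71 pts), Rossi→Frontend role (92 pts), Huang→Design role (86 pts), Rivera→Backend role (85 pts), Mendoza→QA role (87 pts) — total 100+71+92+86+85+87 = 521 pts.
Max-entry greedy (repeatedly take the single best remaining cell) gives 513 pts, worse by 8.
Every other assignment is strictly worse.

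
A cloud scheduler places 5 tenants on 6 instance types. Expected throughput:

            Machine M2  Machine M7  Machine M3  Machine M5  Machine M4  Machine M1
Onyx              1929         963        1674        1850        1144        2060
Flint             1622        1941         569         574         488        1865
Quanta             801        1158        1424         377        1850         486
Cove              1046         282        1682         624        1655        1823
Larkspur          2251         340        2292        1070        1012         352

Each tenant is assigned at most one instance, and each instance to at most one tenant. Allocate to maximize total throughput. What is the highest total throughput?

This is the linear assignment problem.
Optimal: Onyx→Machine M2 (1929 ops/s), Flint→Machine M7 (1941 ops/s), Quanta→Machine M4 (1850 ops/s), Cove→Machine M1 (1823 ops/s), Larkspur→Machine M3 (2292 ops/s) — total 1929+1941+1850+1823+2292 = 9835 ops/s.
Row-greedy (each tenant in turn takes its best remaining instance) gives 9784 ops/s, worse by 51.

Max total: 9835 ops/s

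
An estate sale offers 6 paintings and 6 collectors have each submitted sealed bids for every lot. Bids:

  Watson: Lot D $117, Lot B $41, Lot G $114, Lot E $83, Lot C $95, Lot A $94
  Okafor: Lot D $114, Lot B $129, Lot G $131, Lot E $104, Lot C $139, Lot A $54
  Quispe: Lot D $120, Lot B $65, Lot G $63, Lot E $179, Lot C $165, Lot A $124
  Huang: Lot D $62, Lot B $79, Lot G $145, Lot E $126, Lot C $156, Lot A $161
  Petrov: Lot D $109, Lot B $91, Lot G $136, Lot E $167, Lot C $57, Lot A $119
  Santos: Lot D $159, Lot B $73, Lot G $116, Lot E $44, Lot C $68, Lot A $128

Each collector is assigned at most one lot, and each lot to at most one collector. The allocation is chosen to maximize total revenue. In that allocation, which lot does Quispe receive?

Quispe receives Lot C.

Optimal: Watson→Lot G ($114), Okafor→Lot B ($129), Quispe→Lot C ($165), Huang→Lot A ($161), Petrov→Lot E ($167), Santos→Lot D ($159) — total 114+129+165+161+167+159 = $895.
Column-greedy (each lot in turn goes to its best remaining collector) gives $826, worse by 69.
Checked against all permutations: $895 is optimal.
Quispe's own top lot is Lot E ($179), but forcing Quispe→Lot E and reassigning the rest optimally gives only $859 — worse by 36.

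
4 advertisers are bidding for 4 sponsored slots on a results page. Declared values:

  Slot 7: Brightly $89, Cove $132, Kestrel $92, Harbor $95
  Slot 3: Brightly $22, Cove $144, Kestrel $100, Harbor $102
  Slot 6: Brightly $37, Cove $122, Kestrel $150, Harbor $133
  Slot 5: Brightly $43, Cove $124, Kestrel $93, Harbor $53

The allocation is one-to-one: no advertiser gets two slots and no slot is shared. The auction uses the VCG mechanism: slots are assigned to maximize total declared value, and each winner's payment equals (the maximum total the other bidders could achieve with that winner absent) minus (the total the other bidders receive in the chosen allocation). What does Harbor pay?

Efficient allocation: Brightly→Slot 7 ($89), Cove→Slot 5 ($124), Kestrel→Slot 6 ($150), Harbor→Slot 3 ($102); total welfare W = $465.
Harbor receives Slot 3 at value $102, so the others get W − 102 = $363.
Without Harbor: best allocation of the remaining 3 bidders over all 4 slots is Brightly→Slot 7 ($89), Cove→Slot 3 ($144), Kestrel→Slot 6 ($150), total $383.
VCG payment = (others' best without Harbor) − (others' welfare with Harbor) = 383 − 363 = $20.

Harbor pays $20.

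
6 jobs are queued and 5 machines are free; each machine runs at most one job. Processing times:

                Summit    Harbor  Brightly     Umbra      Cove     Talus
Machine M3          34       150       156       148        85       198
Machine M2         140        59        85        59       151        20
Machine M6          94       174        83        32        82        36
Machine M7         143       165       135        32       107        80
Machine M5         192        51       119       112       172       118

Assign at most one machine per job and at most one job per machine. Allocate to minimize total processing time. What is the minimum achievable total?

Minimum total: 219 min

This is the linear assignment problem.
Optimal: Summit→Machine M3 (34 min), Talus→Machine M2 (20 min), Cove→Machine M6 (82 min), Umbra→Machine M7 (32 min), Harbor→Machine M5 (51 min) — total 34+20+82+32+51 = 219 min.
Column-greedy (each machine in turn goes to its cheapest remaining job) gives 244 min, worse by 25.
Checked against all permutations: 219 min is optimal.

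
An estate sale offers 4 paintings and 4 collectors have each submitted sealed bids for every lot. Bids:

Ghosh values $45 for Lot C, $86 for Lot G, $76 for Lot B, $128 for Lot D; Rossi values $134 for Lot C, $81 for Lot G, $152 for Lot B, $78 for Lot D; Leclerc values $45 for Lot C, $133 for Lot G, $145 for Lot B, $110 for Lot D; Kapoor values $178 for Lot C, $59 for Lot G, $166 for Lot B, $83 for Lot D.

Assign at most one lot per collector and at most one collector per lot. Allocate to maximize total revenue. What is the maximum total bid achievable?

This is the linear assignment problem.
Optimal: Ghosh→Lot D ($128), Rossi→Lot B ($152), Leclerc→Lot G ($133), Kapoor→Lot C ($178) — total 128+152+133+178 = $591.
Next-best assignment: Ghosh→Lot D, Rossi→Lot C, Leclerc→Lot G, Kapoor→Lot B = $561.
Checked against all permutations: $591 is optimal.

Max total: $591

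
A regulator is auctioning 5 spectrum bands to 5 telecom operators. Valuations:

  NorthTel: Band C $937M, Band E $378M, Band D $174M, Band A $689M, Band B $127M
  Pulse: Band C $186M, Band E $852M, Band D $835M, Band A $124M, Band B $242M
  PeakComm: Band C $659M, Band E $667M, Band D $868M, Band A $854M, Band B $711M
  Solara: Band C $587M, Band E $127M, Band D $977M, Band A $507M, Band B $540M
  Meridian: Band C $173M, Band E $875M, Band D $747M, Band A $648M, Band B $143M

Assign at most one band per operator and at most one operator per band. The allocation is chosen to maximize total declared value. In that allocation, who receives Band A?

Treat this as an assignment problem: match each operator to one band.
Optimal: NorthTel→Band C ($937M), Pulse→Band E ($852M), PeakComm→Band B ($711M), Solara→Band D ($977M), Meridian→Band A ($648M) — total 937+852+711+977+648 = $4125M.
Row-greedy (each operator in turn takes its best remaining band) gives $3845M, worse by 280.
Swapping Meridian↔NorthTel (Meridian→Band C $173M, NorthTel→Band A $689M) loses 723.
Meridian's own top band is Band E ($875M), but forcing Meridian→Band E and reassigning the rest optimally gives only $4041M — worse by 84.

Meridian receives Band A.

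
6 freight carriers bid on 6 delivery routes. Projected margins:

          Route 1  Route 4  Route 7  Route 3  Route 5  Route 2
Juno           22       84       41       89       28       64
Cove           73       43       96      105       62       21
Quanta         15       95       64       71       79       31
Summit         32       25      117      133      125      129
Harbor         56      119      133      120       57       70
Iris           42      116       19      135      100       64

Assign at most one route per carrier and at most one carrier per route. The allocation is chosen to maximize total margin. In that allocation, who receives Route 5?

Optimal: Juno→Route 4 ($84k), Cove→Route 1 ($73k), Quanta→Route 5 ($79k), Summit→Route 2 ($129k), Harbor→Route 7 ($133k), Iris→Route 3 ($135k) — total 84+73+79+129+133+135 = $633k.
Quanta's own top route is Route 4 ($95k), but forcing Quanta→Route 4 and reassigning the rest optimally gives only $625k — worse by 8.

Quanta receives Route 5.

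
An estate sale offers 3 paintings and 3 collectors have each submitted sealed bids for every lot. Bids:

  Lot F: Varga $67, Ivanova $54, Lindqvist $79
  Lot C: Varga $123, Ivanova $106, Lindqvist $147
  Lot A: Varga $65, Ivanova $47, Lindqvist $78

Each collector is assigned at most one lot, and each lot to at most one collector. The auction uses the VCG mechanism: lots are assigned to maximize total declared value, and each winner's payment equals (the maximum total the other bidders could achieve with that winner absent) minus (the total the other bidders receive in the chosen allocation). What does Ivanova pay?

Ivanova pays $2.

Efficient allocation: Varga→Lot A ($65), Ivanova→Lot F ($54), Lindqvist→Lot C ($147); total welfare W = $266.
Ivanova receives Lot F at value $54, so the others get W − 54 = $212.
Without Ivanova: best allocation of the remaining 2 bidders over all 3 lots is Varga→Lot F ($67), Lindqvist→Lot C ($147), total $214.
VCG payment = (others' best without Ivanova) − (others' welfare with Ivanova) = 214 − 212 = $2.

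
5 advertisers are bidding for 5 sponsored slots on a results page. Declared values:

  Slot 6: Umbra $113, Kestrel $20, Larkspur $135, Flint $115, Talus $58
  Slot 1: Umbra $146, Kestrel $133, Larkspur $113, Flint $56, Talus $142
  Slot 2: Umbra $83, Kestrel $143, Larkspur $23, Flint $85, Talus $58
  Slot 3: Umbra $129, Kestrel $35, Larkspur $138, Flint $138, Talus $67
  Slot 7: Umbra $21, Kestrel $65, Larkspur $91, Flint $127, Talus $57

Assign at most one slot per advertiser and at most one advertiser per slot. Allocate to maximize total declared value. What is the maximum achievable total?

Max total: $676

Treat this as an assignment problem: match each advertiser to one slot.
Optimal: Umbra→Slot 3 ($129), Kestrel→Slot 2 ($143), Larkspur→Slot 6 ($135), Flint→Slot 7 ($127), Talus→Slot 1 ($142) — total 129+143+135+127+142 = $676.
Max-entry greedy (repeatedly take the single best remaining cell) gives $612, worse by 64.
Next-best assignment: Umbra→Slot 6, Kestrel→Slot 2, Larkspur→Slot 3, Flint→Slot 7, Talus→Slot 1 = $663.
No other one-to-one assignment exceeds $676.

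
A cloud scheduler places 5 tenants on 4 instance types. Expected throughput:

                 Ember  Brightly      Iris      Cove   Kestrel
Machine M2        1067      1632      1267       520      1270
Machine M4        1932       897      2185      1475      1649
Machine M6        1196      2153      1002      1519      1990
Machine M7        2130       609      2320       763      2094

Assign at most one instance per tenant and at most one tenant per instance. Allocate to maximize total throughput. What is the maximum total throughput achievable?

Max total: 7937 ops/s

This is the linear assignment problem.
Optimal: Brightly→Machine M2 (1632 ops/s), Iris→Machine M4 (2185 ops/s), Kestrel→Machine M6 (1990 ops/s), Ember→Machine M7 (2130 ops/s) — total 1632+2185+1990+2130 = 7937 ops/s.
Swapping Ember↔Iris (Ember→Machine M4 1932 ops/s, Iris→Machine M7 2320 ops/s) loses 63.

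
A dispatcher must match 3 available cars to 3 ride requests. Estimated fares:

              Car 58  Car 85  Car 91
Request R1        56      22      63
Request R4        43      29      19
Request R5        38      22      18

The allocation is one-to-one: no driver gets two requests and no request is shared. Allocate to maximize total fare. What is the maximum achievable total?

Treat this as an assignment problem: match each driver to one request.
Optimal: Car 58→Request R5 ($38), Car 85→Request R4 ($29), Car 91→Request R1 ($63) — total 38+29+63 = $130.
Column-greedy (each request in turn goes to its best remaining driver) gives $128, worse by 2.
Next-best assignment: Car 58→Request R4, Car 85→Request R5, Car 91→Request R1 = $128.

Maximum total: $130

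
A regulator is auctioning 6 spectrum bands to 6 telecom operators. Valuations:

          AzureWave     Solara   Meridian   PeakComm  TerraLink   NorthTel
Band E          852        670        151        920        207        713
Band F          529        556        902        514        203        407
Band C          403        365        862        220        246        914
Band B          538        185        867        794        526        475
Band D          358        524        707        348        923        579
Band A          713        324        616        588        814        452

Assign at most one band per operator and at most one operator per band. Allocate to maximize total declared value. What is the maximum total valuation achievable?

Maximum total: $4916M

This is the linear assignment problem.
Optimal: AzureWave→Band A ($713M), Solara→Band E ($670M), Meridian→Band F ($902M), PeakComm→Band B ($794M), TerraLink→Band D ($923M), NorthTel→Band C ($914M) — total 713+670+902+794+923+914 = $4916M.
Row-greedy (each operator in turn takes its best remaining band) gives $4700M, worse by 216.
Swapping AzureWave↔PeakComm (AzureWave→Band B $538M, PeakComm→Band A $588M) loses 381.
Checked against all permutations: $4916M is optimal.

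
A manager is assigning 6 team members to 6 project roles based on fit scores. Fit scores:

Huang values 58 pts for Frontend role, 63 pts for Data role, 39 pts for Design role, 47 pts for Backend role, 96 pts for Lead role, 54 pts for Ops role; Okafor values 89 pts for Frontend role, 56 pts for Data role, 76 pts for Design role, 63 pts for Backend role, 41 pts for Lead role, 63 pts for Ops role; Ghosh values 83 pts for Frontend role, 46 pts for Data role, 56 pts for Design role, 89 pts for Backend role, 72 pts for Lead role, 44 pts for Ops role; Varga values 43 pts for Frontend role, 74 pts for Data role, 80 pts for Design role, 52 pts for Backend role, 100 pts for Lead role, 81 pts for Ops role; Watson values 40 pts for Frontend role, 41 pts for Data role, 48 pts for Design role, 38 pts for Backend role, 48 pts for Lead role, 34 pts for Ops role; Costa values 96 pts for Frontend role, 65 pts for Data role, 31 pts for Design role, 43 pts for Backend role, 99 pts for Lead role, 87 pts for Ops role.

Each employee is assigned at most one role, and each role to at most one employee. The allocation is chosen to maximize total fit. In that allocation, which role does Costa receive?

Costa receives Ops role.

Optimal: Huang→Lead role (96 pts), Okafor→Frontend role (89 pts), Ghosh→Backend role (89 pts), Varga→Data role (74 pts), Watson→Design role (48 pts), Costa→Ops role (87 pts) — total 96+89+89+74+48+87 = 483 pts.
Column-greedy (each role in turn goes to its best remaining employee) gives 465 pts, worse by 18.
Next-best assignment: Huang→Lead role, Okafor→Frontend role, Ghosh→Backend role, Varga→Design role, Watson→Data role, Costa→Ops role = 482 pts.
Checked against all permutations: 483 pts is optimal.
Costa's own top role is Lead role (99 pts), but forcing Costa→Lead role and reassigning the rest optimally gives only 469 pts — worse by 14.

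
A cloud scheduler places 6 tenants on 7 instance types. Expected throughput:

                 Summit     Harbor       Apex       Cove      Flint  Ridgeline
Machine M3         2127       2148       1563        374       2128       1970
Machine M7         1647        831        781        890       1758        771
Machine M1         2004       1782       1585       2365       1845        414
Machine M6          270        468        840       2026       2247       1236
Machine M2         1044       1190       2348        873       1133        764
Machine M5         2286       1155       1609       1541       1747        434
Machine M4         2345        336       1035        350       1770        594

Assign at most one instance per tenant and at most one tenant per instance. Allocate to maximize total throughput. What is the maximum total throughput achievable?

Optimal: Summit→Machine M4 (2345 ops/s), Harbor→Machine M5 (1155 ops/s), Apex→Machine M2 (2348 ops/s), Cove→Machine M1 (2365 ops/s), Flint→Machine M6 (2247 ops/s), Ridgeline→Machine M3 (1970 ops/s) — total 2345+1155+2348+2365+2247+1970 = 12430 ops/s.
Column-greedy (each instance in turn goes to its best remaining tenant) gives 12141 ops/s, worse by 289.

Maximum total: 12430 ops/s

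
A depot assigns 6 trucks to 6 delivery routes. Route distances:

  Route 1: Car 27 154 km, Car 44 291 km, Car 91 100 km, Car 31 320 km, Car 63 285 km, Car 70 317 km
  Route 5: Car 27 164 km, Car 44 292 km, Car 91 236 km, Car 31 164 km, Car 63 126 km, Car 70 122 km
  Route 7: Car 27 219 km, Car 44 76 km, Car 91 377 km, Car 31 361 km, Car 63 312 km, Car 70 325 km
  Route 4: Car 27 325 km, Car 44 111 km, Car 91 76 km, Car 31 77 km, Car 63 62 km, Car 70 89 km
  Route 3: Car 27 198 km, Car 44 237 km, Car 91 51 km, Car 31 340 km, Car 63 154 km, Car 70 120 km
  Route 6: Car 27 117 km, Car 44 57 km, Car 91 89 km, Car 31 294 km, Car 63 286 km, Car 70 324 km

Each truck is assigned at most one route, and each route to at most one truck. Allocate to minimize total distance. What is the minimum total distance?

This is a one-to-one assignment (minimum-cost bipartite matching).
Optimal: Car 27→Route 6 (117 km), Car 44→Route 7 (76 km), Car 91→Route 1 (100 km), Car 31→Route 4 (77 km), Car 63→Route 5 (126 km), Car 70→Route 3 (120 km) — total 117+76+100+77+126+120 = 616 km.
Column-greedy (each route in turn goes to its cheapest remaining truck) gives 852 km, worse by 236.
Next-best assignment: Car 27→Route 6, Car 44→Route 7, Car 91→Route 1, Car 31→Route 5, Car 63→Route 4, Car 70→Route 3 = 639 km.
Every other assignment is strictly worse.

Minimum total: 616 km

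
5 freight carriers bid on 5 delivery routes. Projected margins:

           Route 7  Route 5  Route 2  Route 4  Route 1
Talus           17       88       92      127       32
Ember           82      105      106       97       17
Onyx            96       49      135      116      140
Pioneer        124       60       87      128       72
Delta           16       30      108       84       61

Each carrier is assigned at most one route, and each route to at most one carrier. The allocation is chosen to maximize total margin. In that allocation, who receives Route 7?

Optimal: Talus→Route 4 ($127k), Ember→Route 5 ($105k), Onyx→Route 1 ($140k), Pioneer→Route 7 ($124k), Delta→Route 2 ($108k) — total 127+105+140+124+108 = $604k.
Swapping Pioneer↔Talus (Pioneer→Route 4 $128k, Talus→Route 7 $17k) loses 106.
Checked against all permutations: $604k is optimal.
Pioneer's own top route is Route 4 ($128k), but forcing Pioneer→Route 4 and reassigning the rest optimally gives only $546k — worse by 58.

Pioneer receives Route 7.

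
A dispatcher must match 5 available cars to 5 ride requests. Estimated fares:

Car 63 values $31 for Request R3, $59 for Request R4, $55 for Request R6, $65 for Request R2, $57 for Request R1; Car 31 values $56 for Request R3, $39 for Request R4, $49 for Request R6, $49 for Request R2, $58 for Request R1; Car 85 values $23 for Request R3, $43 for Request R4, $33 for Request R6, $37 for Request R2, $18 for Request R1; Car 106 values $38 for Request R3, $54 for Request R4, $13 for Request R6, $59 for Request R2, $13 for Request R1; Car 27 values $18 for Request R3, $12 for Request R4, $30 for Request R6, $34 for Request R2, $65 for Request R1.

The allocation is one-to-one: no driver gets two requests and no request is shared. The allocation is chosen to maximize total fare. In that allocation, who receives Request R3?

Optimal: Car 63→Request R6 ($55), Car 31→Request R3 ($56), Car 85→Request R4 ($43), Car 106→Request R2 ($59), Car 27→Request R1 ($65) — total 55+56+43+59+65 = $278.
Column-greedy (each request in turn goes to its best remaining driver) gives $272, worse by 6.
No other one-to-one assignment exceeds $278.
Car 31's own top request is Request R1 ($58), but forcing Car 31→Request R1 and reassigning the rest optimally gives only $234 — worse by 44.

Car 31 receives Request R3.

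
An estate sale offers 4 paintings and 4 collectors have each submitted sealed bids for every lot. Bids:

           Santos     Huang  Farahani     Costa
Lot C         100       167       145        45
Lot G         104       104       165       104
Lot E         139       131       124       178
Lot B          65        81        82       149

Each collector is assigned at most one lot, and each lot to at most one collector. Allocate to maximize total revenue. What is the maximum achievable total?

Treat this as an assignment problem: match each collector to one lot.
Optimal: Santos→Lot E ($139), Huang→Lot C ($167), Farahani→Lot G ($165), Costa→Lot B ($149) — total 139+167+165+149 = $620.
Max-entry greedy (repeatedly take the single best remaining cell) gives $575, worse by 45.
Next-best assignment: Santos→Lot B, Huang→Lot C, Farahani→Lot G, Costa→Lot E = $575.
Swapping Huang↔Farahani (Huang→Lot G $104, Farahani→Lot C $145) loses 83.

Maximum total: $620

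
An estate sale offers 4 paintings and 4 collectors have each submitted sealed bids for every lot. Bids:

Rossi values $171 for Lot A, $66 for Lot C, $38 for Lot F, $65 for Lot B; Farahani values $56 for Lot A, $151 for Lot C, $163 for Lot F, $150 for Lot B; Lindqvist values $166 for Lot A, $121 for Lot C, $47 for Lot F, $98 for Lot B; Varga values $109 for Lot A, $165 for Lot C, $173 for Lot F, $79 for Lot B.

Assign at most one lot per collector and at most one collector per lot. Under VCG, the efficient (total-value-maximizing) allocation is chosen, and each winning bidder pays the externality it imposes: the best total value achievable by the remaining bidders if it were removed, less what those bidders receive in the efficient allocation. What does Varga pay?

Efficient allocation: Rossi→Lot A ($171), Farahani→Lot B ($150), Lindqvist→Lot C ($121), Varga→Lot F ($173); total welfare W = $615.
Varga receives Lot F at value $173, so the others get W − 173 = $442.
Without Varga: best allocation of the remaining 3 bidders over all 4 lots is Rossi→Lot A ($171), Farahani→Lot F ($163), Lindqvist→Lot C ($121), total $455.
VCG payment = (others' best without Varga) − (others' welfare with Varga) = 455 − 442 = $13.

Varga pays $13.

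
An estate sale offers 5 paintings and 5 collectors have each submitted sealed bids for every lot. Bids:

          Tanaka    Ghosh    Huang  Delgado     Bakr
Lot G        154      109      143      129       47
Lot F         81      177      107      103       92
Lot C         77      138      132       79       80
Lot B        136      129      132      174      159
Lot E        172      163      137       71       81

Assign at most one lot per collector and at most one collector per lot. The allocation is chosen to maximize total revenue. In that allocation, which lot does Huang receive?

Huang receives Lot C.

Treat this as an assignment problem: match each collector to one lot.
Optimal: Tanaka→Lot E ($172), Ghosh→Lot F ($177), Huang→Lot C ($132), Delgado→Lot G ($129), Bakr→Lot B ($159) — total 172+177+132+129+159 = $769.
Column-greedy (each lot in turn goes to its best remaining collector) gives $718, worse by 51.
Next-best assignment: Tanaka→Lot E, Ghosh→Lot F, Huang→Lot G, Delgado→Lot B, Bakr→Lot C = $746.
Every other assignment is strictly worse.
Huang's own top lot is Lot G ($143), but forcing Huang→Lot G and reassigning the rest optimally gives only $746 — worse by 23.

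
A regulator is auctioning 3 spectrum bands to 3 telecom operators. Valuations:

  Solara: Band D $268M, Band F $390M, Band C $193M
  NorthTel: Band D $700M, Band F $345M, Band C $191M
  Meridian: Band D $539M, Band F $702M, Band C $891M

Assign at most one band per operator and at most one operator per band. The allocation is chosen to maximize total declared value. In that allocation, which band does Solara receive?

Optimal: Solara→Band F ($390M), NorthTel→Band D ($700M), Meridian→Band C ($891M) — total 390+700+891 = $1981M.
Next-best assignment: Solara→Band C, NorthTel→Band D, Meridian→Band F = $1595M.
Checked against all permutations: $1981M is optimal.

Solara receives Band F.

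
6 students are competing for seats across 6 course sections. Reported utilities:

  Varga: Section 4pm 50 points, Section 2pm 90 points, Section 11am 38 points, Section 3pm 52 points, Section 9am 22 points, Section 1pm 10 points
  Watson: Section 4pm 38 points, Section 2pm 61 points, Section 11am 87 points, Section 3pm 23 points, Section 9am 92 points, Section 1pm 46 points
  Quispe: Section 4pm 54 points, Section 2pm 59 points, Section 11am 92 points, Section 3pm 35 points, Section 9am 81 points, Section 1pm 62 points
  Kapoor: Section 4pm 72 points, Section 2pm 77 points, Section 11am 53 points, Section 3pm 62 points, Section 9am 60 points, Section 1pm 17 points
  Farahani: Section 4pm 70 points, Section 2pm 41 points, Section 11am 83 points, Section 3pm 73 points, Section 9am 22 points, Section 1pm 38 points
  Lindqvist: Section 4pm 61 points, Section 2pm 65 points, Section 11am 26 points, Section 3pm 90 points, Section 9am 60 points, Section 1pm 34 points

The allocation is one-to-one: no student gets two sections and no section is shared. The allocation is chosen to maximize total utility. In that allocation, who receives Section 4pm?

Optimal: Varga→Section 2pm (90 points), Watson→Section 9am (92 points), Quispe→Section 1pm (62 points), Kapoor→Section 4pm (72 points), Farahani→Section 11am (83 points), Lindqvist→Section 3pm (90 points) — total 90+92+62+72+83+90 = 489 points.
Column-greedy (each section in turn goes to its best remaining student) gives 474 points, worse by 15.
Next-best assignment: Varga→Section 2pm, Watson→Section 9am, Quispe→Section 11am, Kapoor→Section 4pm, Farahani→Section 1pm, Lindqvist→Section 3pm = 474 points.
Kapoor's own top section is Section 2pm (77 points), but forcing Kapoor→Section 2pm and reassigning the rest optimally gives only 454 points — worse by 35.

Kapoor receives Section 4pm.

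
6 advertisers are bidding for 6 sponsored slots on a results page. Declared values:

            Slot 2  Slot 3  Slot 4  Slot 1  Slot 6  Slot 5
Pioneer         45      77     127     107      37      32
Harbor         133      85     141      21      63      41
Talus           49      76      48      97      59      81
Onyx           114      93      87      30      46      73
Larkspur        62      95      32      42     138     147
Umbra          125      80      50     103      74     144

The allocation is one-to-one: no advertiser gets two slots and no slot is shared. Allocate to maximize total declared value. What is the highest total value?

Maximum total: $732

Treat this as an assignment problem: match each advertiser to one slot.
Optimal: Pioneer→Slot 4 ($127), Harbor→Slot 2 ($133), Talus→Slot 1 ($97), Onyx→Slot 3 ($93), Larkspur→Slot 6 ($138), Umbra→Slot 5 ($144) — total 127+133+97+93+138+144 = $732.
Max-entry greedy (repeatedly take the single best remaining cell) gives $672, worse by 60.
Next-best assignment: Pioneer→Slot 1, Harbor→Slot 4, Talus→Slot 3, Onyx→Slot 2, Larkspur→Slot 6, Umbra→Slot 5 = $720.
Swapping Umbra↔Harbor (Umbra→Slot 2 $125, Harbor→Slot 5 $41) loses 111.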